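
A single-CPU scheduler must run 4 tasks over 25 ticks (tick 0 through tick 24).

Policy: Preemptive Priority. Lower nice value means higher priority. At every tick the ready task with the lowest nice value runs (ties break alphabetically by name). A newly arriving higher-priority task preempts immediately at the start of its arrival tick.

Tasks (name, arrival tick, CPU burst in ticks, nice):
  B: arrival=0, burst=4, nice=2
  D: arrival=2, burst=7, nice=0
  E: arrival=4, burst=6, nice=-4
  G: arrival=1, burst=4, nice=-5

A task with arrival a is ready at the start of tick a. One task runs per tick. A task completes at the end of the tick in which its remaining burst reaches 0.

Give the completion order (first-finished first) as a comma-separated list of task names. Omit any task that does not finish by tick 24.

completion order = G, E, D, B

t=0: ready={B} → run B
t=1: ready={B,G} → run G
t=2: ready={B,D,G} → run G
t=3: ready={B,D,G} → run G
t=4: ready={B,D,E,G} → run G
t=5: ready={B,D,E} → run E
t=6: ready={B,D,E} → run E
t=7: ready={B,D,E} → run E
t=8: ready={B,D,E} → run E
t=9: ready={B,D,E} → run E
t=10: ready={B,D,E} → run E
t=11: ready={B,D} → run D
t=12: ready={B,D} → run D
t=13: ready={B,D} → run D
t=14: ready={B,D} → run D
t=15: ready={B,D} → run D
t=16: ready={B,D} → run D
t=17: ready={B,D} → run D
t=18: ready={B} → run B
t=19: ready={B} → run B
t=20: ready={B} → run B
t=21: (idle)
t=22: (idle)
t=23: (idle)
t=24: (idle)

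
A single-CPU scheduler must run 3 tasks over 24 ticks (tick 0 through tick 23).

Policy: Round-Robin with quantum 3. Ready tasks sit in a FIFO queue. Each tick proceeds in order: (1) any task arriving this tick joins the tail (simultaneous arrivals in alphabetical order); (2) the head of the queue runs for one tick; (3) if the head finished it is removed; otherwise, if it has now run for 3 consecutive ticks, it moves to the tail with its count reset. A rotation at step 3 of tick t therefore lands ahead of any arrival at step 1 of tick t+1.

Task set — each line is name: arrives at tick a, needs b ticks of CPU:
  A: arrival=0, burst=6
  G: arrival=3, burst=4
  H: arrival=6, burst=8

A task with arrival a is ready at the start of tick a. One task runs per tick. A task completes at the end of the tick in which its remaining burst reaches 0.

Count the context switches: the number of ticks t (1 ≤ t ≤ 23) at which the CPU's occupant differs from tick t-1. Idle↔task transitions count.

context switches = 5

t=0: queue=[A] q_used=0 → run A
t=1: queue=[A] q_used=1 → run A
t=2: queue=[A] q_used=2 → run A
t=3: queue=[A,G] q_used=0 → run A
t=4: queue=[A,G] q_used=1 → run A
t=5: queue=[A,G] q_used=2 → run A
t=6: queue=[G,H] q_used=0 → run G
t=7: queue=[G,H] q_used=1 → run G
t=8: queue=[G,H] q_used=2 → run G
t=9: queue=[H,G] q_used=0 → run H
t=10: queue=[H,G] q_used=1 → run H
t=11: queue=[H,G] q_used=2 → run H
t=12: queue=[G,H] q_used=0 → run G
t=13: queue=[H] q_used=0 → run H
t=14: queue=[H] q_used=1 → run H
t=15: queue=[H] q_used=2 → run H
t=16: queue=[H] q_used=0 → run H
t=17: queue=[H] q_used=1 → run H
t=18: (idle)
t=19: (idle)
t=20: (idle)
t=21: (idle)
t=22: (idle)
t=23: (idle)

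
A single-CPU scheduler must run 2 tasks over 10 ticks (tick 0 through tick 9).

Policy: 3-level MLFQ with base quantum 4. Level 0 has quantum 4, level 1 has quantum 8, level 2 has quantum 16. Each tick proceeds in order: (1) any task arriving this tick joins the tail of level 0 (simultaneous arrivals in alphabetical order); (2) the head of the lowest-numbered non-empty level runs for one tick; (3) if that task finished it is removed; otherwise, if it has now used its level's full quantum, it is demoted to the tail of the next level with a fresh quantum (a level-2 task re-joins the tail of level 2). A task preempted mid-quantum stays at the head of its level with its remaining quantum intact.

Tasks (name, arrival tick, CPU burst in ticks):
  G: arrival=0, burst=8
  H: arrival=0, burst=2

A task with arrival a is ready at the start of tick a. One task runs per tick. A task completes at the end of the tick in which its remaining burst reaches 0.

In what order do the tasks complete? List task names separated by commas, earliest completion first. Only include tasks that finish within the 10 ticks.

completion order = H, G

t=0: L0/L1/L2 = GH/-/- → run G
t=1: L0/L1/L2 = GH/-/- → run G
t=2: L0/L1/L2 = GH/-/- → run G
t=3: L0/L1/L2 = GH/-/- → run G
t=4: L0/L1/L2 = H/G/- → run H
t=5: L0/L1/L2 = H/G/- → run H
t=6: L0/L1/L2 = -/G/- → run G
t=7: L0/L1/L2 = -/G/- → run G
t=8: L0/L1/L2 = -/G/- → run G
t=9: L0/L1/L2 = -/G/- → run G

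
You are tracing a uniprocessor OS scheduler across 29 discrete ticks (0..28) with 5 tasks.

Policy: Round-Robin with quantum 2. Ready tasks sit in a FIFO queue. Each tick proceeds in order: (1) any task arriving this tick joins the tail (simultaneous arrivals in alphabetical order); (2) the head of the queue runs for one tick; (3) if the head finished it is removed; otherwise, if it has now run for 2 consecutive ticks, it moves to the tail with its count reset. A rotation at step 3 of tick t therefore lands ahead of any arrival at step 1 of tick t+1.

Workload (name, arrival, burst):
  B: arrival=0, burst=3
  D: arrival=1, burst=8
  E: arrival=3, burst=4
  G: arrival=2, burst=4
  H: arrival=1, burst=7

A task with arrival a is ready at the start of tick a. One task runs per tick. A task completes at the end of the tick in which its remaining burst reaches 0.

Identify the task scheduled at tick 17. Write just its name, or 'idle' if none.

running at tick 17 = E

t=0: queue=[B] q_used=0 → run B
t=1: queue=[B,D,H] q_used=1 → run B
t=2: queue=[D,H,B,G] q_used=0 → run D
t=3: queue=[D,H,B,G,E] q_used=1 → run D
t=4: queue=[H,B,G,E,D] q_used=0 → run H
t=5: queue=[H,B,G,E,D] q_used=1 → run H
t=6: queue=[B,G,E,D,H] q_used=0 → run B
t=7: queue=[G,E,D,H] q_used=0 → run G
t=8: queue=[G,E,D,H] q_used=1 → run G
t=9: queue=[E,D,H,G] q_used=0 → run E
t=10: queue=[E,D,H,G] q_used=1 → run E
t=11: queue=[D,H,G,E] q_used=0 → run D
t=12: queue=[D,H,G,E] q_used=1 → run D
t=13: queue=[H,G,E,D] q_used=0 → run H
t=14: queue=[H,G,E,D] q_used=1 → run H
t=15: queue=[G,E,D,H] q_used=0 → run G
t=16: queue=[G,E,D,H] q_used=1 → run G
t=17: queue=[E,D,H] q_used=0 → run E
t=18: queue=[E,D,H] q_used=1 → run E
t=19: queue=[D,H] q_used=0 → run D
t=20: queue=[D,H] q_used=1 → run D
t=21: queue=[H,D] q_used=0 → run H
t=22: queue=[H,D] q_used=1 → run H
t=23: queue=[D,H] q_used=0 → run D
t=24: queue=[D,H] q_used=1 → run D
t=25: queue=[H] q_used=0 → run H
t=26: (idle)
t=27: (idle)
t=28: (idle)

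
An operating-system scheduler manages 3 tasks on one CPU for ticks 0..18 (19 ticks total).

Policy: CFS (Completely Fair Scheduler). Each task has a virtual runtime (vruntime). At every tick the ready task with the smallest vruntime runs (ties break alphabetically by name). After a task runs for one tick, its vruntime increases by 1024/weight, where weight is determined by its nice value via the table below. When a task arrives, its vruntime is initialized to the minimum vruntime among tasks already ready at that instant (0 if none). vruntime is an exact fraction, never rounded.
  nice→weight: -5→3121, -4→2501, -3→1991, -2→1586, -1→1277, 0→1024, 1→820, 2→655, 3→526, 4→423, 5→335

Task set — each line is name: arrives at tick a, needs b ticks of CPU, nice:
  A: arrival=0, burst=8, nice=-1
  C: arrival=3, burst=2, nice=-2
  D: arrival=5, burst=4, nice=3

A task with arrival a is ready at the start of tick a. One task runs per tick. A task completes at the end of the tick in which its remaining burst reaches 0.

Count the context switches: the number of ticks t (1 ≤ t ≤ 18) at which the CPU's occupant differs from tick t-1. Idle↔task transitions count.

t=0: vr[A=0] → run A
t=1: vr[A=1024/1277] → run A
t=2: vr[A=2048/1277] → run A
t=3: vr[A=3072/1277 C=3072/1277] → run A
t=4: vr[A=4096/1277 C=3072/1277] → run C
t=5: vr[A=4096/1277 C=3089920/1012661 D=3089920/1012661] → run C
t=6: vr[A=4096/1277 D=3089920/1012661] → run D
t=7: vr[A=4096/1277 D=1331131392/266329843] → run A
t=8: vr[A=5120/1277 D=1331131392/266329843] → run A
t=9: vr[A=6144/1277 D=1331131392/266329843] → run A
t=10: vr[A=7168/1277 D=1331131392/266329843] → run D
t=11: vr[A=7168/1277 D=1849613824/266329843] → run A
t=12: vr[D=1849613824/266329843] → run D
t=13: vr[D=2368096256/266329843] → run D
t=14: (idle)
t=15: (idle)
t=16: (idle)
t=17: (idle)
t=18: (idle)

context switches = 7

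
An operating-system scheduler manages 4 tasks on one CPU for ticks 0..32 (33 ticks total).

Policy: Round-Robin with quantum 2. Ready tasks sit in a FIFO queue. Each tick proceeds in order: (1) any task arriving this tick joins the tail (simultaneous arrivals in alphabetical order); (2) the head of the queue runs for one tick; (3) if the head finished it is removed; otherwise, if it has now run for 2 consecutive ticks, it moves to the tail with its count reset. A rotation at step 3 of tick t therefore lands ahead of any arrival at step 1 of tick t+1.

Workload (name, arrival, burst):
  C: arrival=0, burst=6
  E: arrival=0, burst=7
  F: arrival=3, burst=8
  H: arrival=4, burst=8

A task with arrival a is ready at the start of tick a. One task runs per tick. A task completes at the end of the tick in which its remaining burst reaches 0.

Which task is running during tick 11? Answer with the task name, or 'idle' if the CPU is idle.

running at tick 11 = H

t=0: queue=[C,E] q_used=0 → run C
t=1: queue=[C,E] q_used=1 → run C
t=2: queue=[E,C] q_used=0 → run E
t=3: queue=[E,C,F] q_used=1 → run E
t=4: queue=[C,F,E,H] q_used=0 → run C
t=5: queue=[C,F,E,H] q_used=1 → run C
t=6: queue=[F,E,H,C] q_used=0 → run F
t=7: queue=[F,E,H,C] q_used=1 → run F
t=8: queue=[E,H,C,F] q_used=0 → run E
t=9: queue=[E,H,C,F] q_used=1 → run E
t=10: queue=[H,C,F,E] q_used=0 → run H
t=11: queue=[H,C,F,E] q_used=1 → run H
t=12: queue=[C,F,E,H] q_used=0 → run C
t=13: queue=[C,F,E,H] q_used=1 → run C
t=14: queue=[F,E,H] q_used=0 → run F
t=15: queue=[F,E,H] q_used=1 → run F
t=16: queue=[E,H,F] q_used=0 → run E
t=17: queue=[E,H,F] q_used=1 → run E
t=18: queue=[H,F,E] q_used=0 → run H
t=19: queue=[H,F,E] q_used=1 → run H
t=20: queue=[F,E,H] q_used=0 → run F
t=21: queue=[F,E,H] q_used=1 → run F
t=22: queue=[E,H,F] q_used=0 → run E
t=23: queue=[H,F] q_used=0 → run H
t=24: queue=[H,F] q_used=1 → run H
t=25: queue=[F,H] q_used=0 → run F
t=26: queue=[F,H] q_used=1 → run F
t=27: queue=[H] q_used=0 → run H
t=28: queue=[H] q_used=1 → run H
t=29: (idle)
t=30: (idle)
t=31: (idle)
t=32: (idle)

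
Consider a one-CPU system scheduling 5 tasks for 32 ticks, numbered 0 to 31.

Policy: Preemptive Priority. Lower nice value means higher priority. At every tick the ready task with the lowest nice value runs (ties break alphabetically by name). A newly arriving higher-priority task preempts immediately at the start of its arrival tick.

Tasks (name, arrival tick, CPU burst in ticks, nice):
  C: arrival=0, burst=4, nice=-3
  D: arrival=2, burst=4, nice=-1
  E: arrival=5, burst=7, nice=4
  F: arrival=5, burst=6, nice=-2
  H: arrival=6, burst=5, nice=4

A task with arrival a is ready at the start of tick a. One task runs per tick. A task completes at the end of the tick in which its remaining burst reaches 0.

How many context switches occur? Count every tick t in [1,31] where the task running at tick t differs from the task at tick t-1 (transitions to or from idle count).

t=0: ready={C} → run C
t=1: ready={C} → run C
t=2: ready={C,D} → run C
t=3: ready={C,D} → run C
t=4: ready={D} → run D
t=5: ready={D,E,F} → run F
t=6: ready={D,E,F,H} → run F
t=7: ready={D,E,F,H} → run F
t=8: ready={D,E,F,H} → run F
t=9: ready={D,E,F,H} → run F
t=10: ready={D,E,F,H} → run F
t=11: ready={D,E,H} → run D
t=12: ready={D,E,H} → run D
t=13: ready={D,E,H} → run D
t=14: ready={E,H} → run E
t=15: ready={E,H} → run E
t=16: ready={E,H} → run E
t=17: ready={E,H} → run E
t=18: ready={E,H} → run E
t=19: ready={E,H} → run E
t=20: ready={E,H} → run E
t=21: ready={H} → run H
t=22: ready={H} → run H
t=23: ready={H} → run H
t=24: ready={H} → run H
t=25: ready={H} → run H
t=26: (idle)
t=27: (idle)
t=28: (idle)
t=29: (idle)
t=30: (idle)
t=31: (idle)

context switches = 6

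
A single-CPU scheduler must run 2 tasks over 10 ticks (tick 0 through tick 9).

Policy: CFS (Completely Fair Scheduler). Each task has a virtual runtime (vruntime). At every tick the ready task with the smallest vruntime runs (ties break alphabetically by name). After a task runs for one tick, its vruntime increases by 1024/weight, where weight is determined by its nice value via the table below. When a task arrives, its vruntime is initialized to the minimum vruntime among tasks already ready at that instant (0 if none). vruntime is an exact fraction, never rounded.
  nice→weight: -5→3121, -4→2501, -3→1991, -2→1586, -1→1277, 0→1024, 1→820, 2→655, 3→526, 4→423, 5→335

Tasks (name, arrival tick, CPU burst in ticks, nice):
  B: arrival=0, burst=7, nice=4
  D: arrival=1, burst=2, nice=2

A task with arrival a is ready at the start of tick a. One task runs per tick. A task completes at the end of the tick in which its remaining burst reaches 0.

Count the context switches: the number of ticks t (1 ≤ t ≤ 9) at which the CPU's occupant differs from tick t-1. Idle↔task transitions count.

context switches = 3

t=0: vr[B=0] → run B
t=1: vr[B=1024/423 D=1024/423] → run B
t=2: vr[B=2048/423 D=1024/423] → run D
t=3: vr[B=2048/423 D=1103872/277065] → run D
t=4: vr[B=2048/423] → run B
t=5: vr[B=1024/141] → run B
t=6: vr[B=4096/423] → run B
t=7: vr[B=5120/423] → run B
t=8: vr[B=2048/141] → run B
t=9: (idle)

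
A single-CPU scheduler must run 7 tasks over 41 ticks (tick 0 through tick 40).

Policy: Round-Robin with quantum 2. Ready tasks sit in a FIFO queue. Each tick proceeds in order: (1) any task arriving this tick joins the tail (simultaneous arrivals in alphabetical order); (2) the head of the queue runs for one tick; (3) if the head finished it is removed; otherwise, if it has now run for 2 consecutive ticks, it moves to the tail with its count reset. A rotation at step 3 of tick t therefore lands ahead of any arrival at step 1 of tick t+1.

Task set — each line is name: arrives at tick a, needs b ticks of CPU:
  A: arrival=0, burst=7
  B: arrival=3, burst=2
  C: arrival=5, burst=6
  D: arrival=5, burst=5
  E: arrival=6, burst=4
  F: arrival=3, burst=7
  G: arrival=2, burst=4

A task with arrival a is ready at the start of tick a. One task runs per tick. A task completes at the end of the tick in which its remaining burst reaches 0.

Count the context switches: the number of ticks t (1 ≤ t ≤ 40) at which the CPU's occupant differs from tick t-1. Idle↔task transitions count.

context switches = 18

t=0: queue=[A] q_used=0 → run A
t=1: queue=[A] q_used=1 → run A
t=2: queue=[A,G] q_used=0 → run A
t=3: queue=[A,G,B,F] q_used=1 → run A
t=4: queue=[G,B,F,A] q_used=0 → run G
t=5: queue=[G,B,F,A,C,D] q_used=1 → run G
t=6: queue=[B,F,A,C,D,G,E] q_used=0 → run B
t=7: queue=[B,F,A,C,D,G,E] q_used=1 → run B
t=8: queue=[F,A,C,D,G,E] q_used=0 → run F
t=9: queue=[F,A,C,D,G,E] q_used=1 → run F
t=10: queue=[A,C,D,G,E,F] q_used=0 → run A
t=11: queue=[A,C,D,G,E,F] q_used=1 → run A
t=12: queue=[C,D,G,E,F,A] q_used=0 → run C
t=13: queue=[C,D,G,E,F,A] q_used=1 → run C
t=14: queue=[D,G,E,F,A,C] q_used=0 → run D
t=15: queue=[D,G,E,F,A,C] q_used=1 → run D
t=16: queue=[G,E,F,A,C,D] q_used=0 → run G
t=17: queue=[G,E,F,A,C,D] q_used=1 → run G
t=18: queue=[E,F,A,C,D] q_used=0 → run E
t=19: queue=[E,F,A,C,D] q_used=1 → run E
t=20: queue=[F,A,C,D,E] q_used=0 → run F
t=21: queue=[F,A,C,D,E] q_used=1 → run F
t=22: queue=[A,C,D,E,F] q_used=0 → run A
t=23: queue=[C,D,E,F] q_used=0 → run C
t=24: queue=[C,D,E,F] q_used=1 → run C
t=25: queue=[D,E,F,C] q_used=0 → run D
t=26: queue=[D,E,F,C] q_used=1 → run D
t=27: queue=[E,F,C,D] q_used=0 → run E
t=28: queue=[E,F,C,D] q_used=1 → run E
t=29: queue=[F,C,D] q_used=0 → run F
t=30: queue=[F,C,D] q_used=1 → run F
t=31: queue=[C,D,F] q_used=0 → run C
t=32: queue=[C,D,F] q_used=1 → run C
t=33: queue=[D,F] q_used=0 → run D
t=34: queue=[F] q_used=0 → run F
t=35: (idle)
t=36: (idle)
t=37: (idle)
t=38: (idle)
t=39: (idle)
t=40: (idle)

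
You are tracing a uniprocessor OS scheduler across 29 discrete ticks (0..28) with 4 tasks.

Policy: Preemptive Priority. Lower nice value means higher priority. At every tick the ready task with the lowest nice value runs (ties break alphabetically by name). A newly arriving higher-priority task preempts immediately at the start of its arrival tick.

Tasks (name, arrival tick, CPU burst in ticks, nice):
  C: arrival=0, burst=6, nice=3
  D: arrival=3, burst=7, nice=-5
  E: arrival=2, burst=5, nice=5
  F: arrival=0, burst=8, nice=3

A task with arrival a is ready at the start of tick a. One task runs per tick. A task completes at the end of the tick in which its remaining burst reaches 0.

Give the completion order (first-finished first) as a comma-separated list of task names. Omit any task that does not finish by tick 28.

completion order = D, C, F, E

t=0: ready={C,F} → run C
t=1: ready={C,F} → run C
t=2: ready={C,E,F} → run C
t=3: ready={C,D,E,F} → run D
t=4: ready={C,D,E,F} → run D
t=5: ready={C,D,E,F} → run D
t=6: ready={C,D,E,F} → run D
t=7: ready={C,D,E,F} → run D
t=8: ready={C,D,E,F} → run D
t=9: ready={C,D,E,F} → run D
t=10: ready={C,E,F} → run C
t=11: ready={C,E,F} → run C
t=12: ready={C,E,F} → run C
t=13: ready={E,F} → run F
t=14: ready={E,F} → run F
t=15: ready={E,F} → run F
t=16: ready={E,F} → run F
t=17: ready={E,F} → run F
t=18: ready={E,F} → run F
t=19: ready={E,F} → run F
t=20: ready={E,F} → run F
t=21: ready={E} → run E
t=22: ready={E} → run E
t=23: ready={E} → run E
t=24: ready={E} → run E
t=25: ready={E} → run E
t=26: (idle)
t=27: (idle)
t=28: (idle)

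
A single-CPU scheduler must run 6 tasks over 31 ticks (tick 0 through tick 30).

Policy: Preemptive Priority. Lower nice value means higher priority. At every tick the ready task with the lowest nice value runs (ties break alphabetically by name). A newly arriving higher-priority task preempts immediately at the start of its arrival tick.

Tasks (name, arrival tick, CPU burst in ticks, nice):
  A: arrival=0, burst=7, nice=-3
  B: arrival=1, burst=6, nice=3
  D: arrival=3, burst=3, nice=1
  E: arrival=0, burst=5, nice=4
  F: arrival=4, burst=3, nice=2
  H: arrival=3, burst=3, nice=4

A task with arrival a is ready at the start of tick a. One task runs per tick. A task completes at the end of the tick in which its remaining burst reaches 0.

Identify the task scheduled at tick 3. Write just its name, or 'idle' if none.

running at tick 3 = A

t=0: ready={A,E} → run A
t=1: ready={A,B,E} → run A
t=2: ready={A,B,E} → run A
t=3: ready={A,B,D,E,H} → run A
t=4: ready={A,B,D,E,F,H} → run A
t=5: ready={A,B,D,E,F,H} → run A
t=6: ready={A,B,D,E,F,H} → run A
t=7: ready={B,D,E,F,H} → run D
t=8: ready={B,D,E,F,H} → run D
t=9: ready={B,D,E,F,H} → run D
t=10: ready={B,E,F,H} → run F
t=11: ready={B,E,F,H} → run F
t=12: ready={B,E,F,H} → run F
t=13: ready={B,E,H} → run B
t=14: ready={B,E,H} → run B
t=15: ready={B,E,H} → run B
t=16: ready={B,E,H} → run B
t=17: ready={B,E,H} → run B
t=18: ready={B,E,H} → run B
t=19: ready={E,H} → run E
t=20: ready={E,H} → run E
t=21: ready={E,H} → run E
t=22: ready={E,H} → run E
t=23: ready={E,H} → run E
t=24: ready={H} → run H
t=25: ready={H} → run H
t=26: ready={H} → run H
t=27: (idle)
t=28: (idle)
t=29: (idle)
t=30: (idle)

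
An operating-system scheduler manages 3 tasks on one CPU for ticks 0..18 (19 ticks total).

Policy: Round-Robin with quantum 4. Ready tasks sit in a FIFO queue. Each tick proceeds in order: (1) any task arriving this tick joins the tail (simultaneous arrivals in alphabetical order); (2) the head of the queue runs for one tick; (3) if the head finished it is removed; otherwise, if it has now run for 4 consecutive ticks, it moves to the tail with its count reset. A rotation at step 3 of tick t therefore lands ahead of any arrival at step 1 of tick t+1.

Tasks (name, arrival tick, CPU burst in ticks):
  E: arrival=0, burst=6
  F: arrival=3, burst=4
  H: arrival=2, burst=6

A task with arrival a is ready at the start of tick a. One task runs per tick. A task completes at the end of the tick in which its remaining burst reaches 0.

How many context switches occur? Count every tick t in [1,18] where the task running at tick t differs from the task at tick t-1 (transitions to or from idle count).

context switches = 5

t=0: queue=[E] q_used=0 → run E
t=1: queue=[E] q_used=1 → run E
t=2: queue=[E,H] q_used=2 → run E
t=3: queue=[E,H,F] q_used=3 → run E
t=4: queue=[H,F,E] q_used=0 → run H
t=5: queue=[H,F,E] q_used=1 → run H
t=6: queue=[H,F,E] q_used=2 → run H
t=7: queue=[H,F,E] q_used=3 → run H
t=8: queue=[F,E,H] q_used=0 → run F
t=9: queue=[F,E,H] q_used=1 → run F
t=10: queue=[F,E,H] q_used=2 → run F
t=11: queue=[F,E,H] q_used=3 → run F
t=12: queue=[E,H] q_used=0 → run E
t=13: queue=[E,H] q_used=1 → run E
t=14: queue=[H] q_used=0 → run H
t=15: queue=[H] q_used=1 → run H
t=16: (idle)
t=17: (idle)
t=18: (idle)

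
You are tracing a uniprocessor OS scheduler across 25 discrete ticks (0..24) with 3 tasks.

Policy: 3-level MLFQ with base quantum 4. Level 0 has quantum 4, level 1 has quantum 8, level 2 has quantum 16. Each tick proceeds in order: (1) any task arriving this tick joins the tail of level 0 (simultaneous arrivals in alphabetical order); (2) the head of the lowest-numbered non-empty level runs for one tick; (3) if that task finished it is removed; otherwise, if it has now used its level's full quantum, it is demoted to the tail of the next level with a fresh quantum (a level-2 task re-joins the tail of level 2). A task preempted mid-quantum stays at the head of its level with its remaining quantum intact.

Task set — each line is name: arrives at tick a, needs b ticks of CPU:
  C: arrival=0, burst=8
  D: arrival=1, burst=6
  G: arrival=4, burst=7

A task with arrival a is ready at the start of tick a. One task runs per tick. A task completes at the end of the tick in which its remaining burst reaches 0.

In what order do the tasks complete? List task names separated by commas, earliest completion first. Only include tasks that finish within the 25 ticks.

completion order = C, D, G

t=0: L0/L1/L2 = C/-/- → run C
t=1: L0/L1/L2 = CD/-/- → run C
t=2: L0/L1/L2 = CD/-/- → run C
t=3: L0/L1/L2 = CD/-/- → run C
t=4: L0/L1/L2 = DG/C/- → run D
t=5: L0/L1/L2 = DG/C/- → run D
t=6: L0/L1/L2 = DG/C/- → run D
t=7: L0/L1/L2 = DG/C/- → run D
t=8: L0/L1/L2 = G/CD/- → run G
t=9: L0/L1/L2 = G/CD/- → run G
t=10: L0/L1/L2 = G/CD/- → run G
t=11: L0/L1/L2 = G/CD/- → run G
t=12: L0/L1/L2 = -/CDG/- → run C
t=13: L0/L1/L2 = -/CDG/- → run C
t=14: L0/L1/L2 = -/CDG/- → run C
t=15: L0/L1/L2 = -/CDG/- → run C
t=16: L0/L1/L2 = -/DG/- → run D
t=17: L0/L1/L2 = -/DG/- → run D
t=18: L0/L1/L2 = -/G/- → run G
t=19: L0/L1/L2 = -/G/- → run G
t=20: L0/L1/L2 = -/G/- → run G
t=21: (idle)
t=22: (idle)
t=23: (idle)
t=24: (idle)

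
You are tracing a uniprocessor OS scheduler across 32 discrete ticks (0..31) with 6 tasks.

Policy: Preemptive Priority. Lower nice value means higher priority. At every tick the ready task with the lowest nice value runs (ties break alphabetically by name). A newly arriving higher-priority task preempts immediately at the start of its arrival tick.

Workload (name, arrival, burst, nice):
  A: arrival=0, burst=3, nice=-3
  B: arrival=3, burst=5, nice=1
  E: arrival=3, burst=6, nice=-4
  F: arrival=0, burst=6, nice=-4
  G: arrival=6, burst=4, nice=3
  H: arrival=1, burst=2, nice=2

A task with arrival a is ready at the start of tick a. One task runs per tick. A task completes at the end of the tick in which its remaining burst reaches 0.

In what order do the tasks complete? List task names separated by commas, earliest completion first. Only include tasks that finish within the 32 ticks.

completion order = E, F, A, B, H, G

t=0: ready={A,F} → run F
t=1: ready={A,F,H} → run F
t=2: ready={A,F,H} → run F
t=3: ready={A,B,E,F,H} → run E
t=4: ready={A,B,E,F,H} → run E
t=5: ready={A,B,E,F,H} → run E
t=6: ready={A,B,E,F,G,H} → run E
t=7: ready={A,B,E,F,G,H} → run E
t=8: ready={A,B,E,F,G,H} → run E
t=9: ready={A,B,F,G,H} → run F
t=10: ready={A,B,F,G,H} → run F
t=11: ready={A,B,F,G,H} → run F
t=12: ready={A,B,G,H} → run A
t=13: ready={A,B,G,H} → run A
t=14: ready={A,B,G,H} → run A
t=15: ready={B,G,H} → run B
t=16: ready={B,G,H} → run B
t=17: ready={B,G,H} → run B
t=18: ready={B,G,H} → run B
t=19: ready={B,G,H} → run B
t=20: ready={G,H} → run H
t=21: ready={G,H} → run H
t=22: ready={G} → run G
t=23: ready={G} → run G
t=24: ready={G} → run G
t=25: ready={G} → run G
t=26: (idle)
t=27: (idle)
t=28: (idle)
t=29: (idle)
t=30: (idle)
t=31: (idle)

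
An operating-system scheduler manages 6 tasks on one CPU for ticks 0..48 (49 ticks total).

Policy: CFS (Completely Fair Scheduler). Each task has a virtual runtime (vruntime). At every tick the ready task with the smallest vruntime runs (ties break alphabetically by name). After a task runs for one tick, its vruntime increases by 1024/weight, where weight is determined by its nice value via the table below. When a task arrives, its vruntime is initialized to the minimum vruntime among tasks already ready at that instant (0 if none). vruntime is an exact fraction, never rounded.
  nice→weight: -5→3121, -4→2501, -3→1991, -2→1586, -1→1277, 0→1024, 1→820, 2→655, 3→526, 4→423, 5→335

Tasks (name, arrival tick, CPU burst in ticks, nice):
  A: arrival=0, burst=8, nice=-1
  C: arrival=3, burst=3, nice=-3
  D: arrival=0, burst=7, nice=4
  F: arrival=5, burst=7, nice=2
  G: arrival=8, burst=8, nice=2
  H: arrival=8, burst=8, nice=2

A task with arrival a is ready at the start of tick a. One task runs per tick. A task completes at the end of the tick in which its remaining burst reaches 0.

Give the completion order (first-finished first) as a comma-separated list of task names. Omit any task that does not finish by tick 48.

completion order = C, A, F, G, H, D

t=0: vr[A=0 D=0] → run A
t=1: vr[A=1024/1277 D=0] → run D
t=2: vr[A=1024/1277 D=1024/423] → run A
t=3: vr[A=2048/1277 C=2048/1277 D=1024/423] → run A
t=4: vr[A=3072/1277 C=2048/1277 D=1024/423] → run C
t=5: vr[A=3072/1277 C=5385216/2542507 D=1024/423 F=5385216/2542507] → run C
t=6: vr[A=3072/1277 C=6692864/2542507 D=1024/423 F=5385216/2542507] → run F
t=7: vr[A=3072/1277 C=6692864/2542507 D=1024/423 F=6130843648/1665342085] → run A
t=8: vr[A=4096/1277 C=6692864/2542507 D=1024/423 F=6130843648/1665342085 G=1024/423 H=1024/423] → run D
t=9: vr[A=4096/1277 C=6692864/2542507 D=2048/423 F=6130843648/1665342085 G=1024/423 H=1024/423] → run G
t=10: vr[A=4096/1277 C=6692864/2542507 D=2048/423 F=6130843648/1665342085 G=1103872/277065 H=1024/423] → run H
t=11: vr[A=4096/1277 C=6692864/2542507 D=2048/423 F=6130843648/1665342085 G=1103872/277065 H=1103872/277065] → run C
t=12: vr[A=4096/1277 D=2048/423 F=6130843648/1665342085 G=1103872/277065 H=1103872/277065] → run A
t=13: vr[A=5120/1277 D=2048/423 F=6130843648/1665342085 G=1103872/277065 H=1103872/277065] → run F
t=14: vr[A=5120/1277 D=2048/423 F=8734370816/1665342085 G=1103872/277065 H=1103872/277065] → run G
t=15: vr[A=5120/1277 D=2048/423 F=8734370816/1665342085 G=1537024/277065 H=1103872/277065] → run H
t=16: vr[A=5120/1277 D=2048/423 F=8734370816/1665342085 G=1537024/277065 H=1537024/277065] → run A
t=17: vr[A=6144/1277 D=2048/423 F=8734370816/1665342085 G=1537024/277065 H=1537024/277065] → run A
t=18: vr[A=7168/1277 D=2048/423 F=8734370816/1665342085 G=1537024/277065 H=1537024/277065] → run D
t=19: vr[A=7168/1277 D=1024/141 F=8734370816/1665342085 G=1537024/277065 H=1537024/277065] → run F
t=20: vr[A=7168/1277 D=1024/141 F=11337897984/1665342085 G=1537024/277065 H=1537024/277065] → run G
t=21: vr[A=7168/1277 D=1024/141 F=11337897984/1665342085 G=1970176/277065 H=1537024/277065] → run H
t=22: vr[A=7168/1277 D=1024/141 F=11337897984/1665342085 G=1970176/277065 H=1970176/277065] → run A
t=23: vr[D=1024/141 F=11337897984/1665342085 G=1970176/277065 H=1970176/277065] → run F
t=24: vr[D=1024/141 F=13941425152/1665342085 G=1970176/277065 H=1970176/277065] → run G
t=25: vr[D=1024/141 F=13941425152/1665342085 G=2403328/277065 H=1970176/277065] → run H
t=26: vr[D=1024/141 F=13941425152/1665342085 G=2403328/277065 H=2403328/277065] → run D
t=27: vr[D=4096/423 F=13941425152/1665342085 G=2403328/277065 H=2403328/277065] → run F
t=28: vr[D=4096/423 F=3308990464/333068417 G=2403328/277065 H=2403328/277065] → run G
t=29: vr[D=4096/423 F=3308990464/333068417 G=567296/55413 H=2403328/277065] → run H
t=30: vr[D=4096/423 F=3308990464/333068417 G=567296/55413 H=567296/55413] → run D
t=31: vr[D=5120/423 F=3308990464/333068417 G=567296/55413 H=567296/55413] → run F
t=32: vr[D=5120/423 F=19148479488/1665342085 G=567296/55413 H=567296/55413] → run G
t=33: vr[D=5120/423 F=19148479488/1665342085 G=3269632/277065 H=567296/55413] → run H
t=34: vr[D=5120/423 F=19148479488/1665342085 G=3269632/277065 H=3269632/277065] → run F
t=35: vr[D=5120/423 G=3269632/277065 H=3269632/277065] → run G
t=36: vr[D=5120/423 G=3702784/277065 H=3269632/277065] → run H
t=37: vr[D=5120/423 G=3702784/277065 H=3702784/277065] → run D
t=38: vr[D=2048/141 G=3702784/277065 H=3702784/277065] → run G
t=39: vr[D=2048/141 H=3702784/277065] → run H
t=40: vr[D=2048/141] → run D
t=41: (idle)
t=42: (idle)
t=43: (idle)
t=44: (idle)
t=45: (idle)
t=46: (idle)
t=47: (idle)
t=48: (idle)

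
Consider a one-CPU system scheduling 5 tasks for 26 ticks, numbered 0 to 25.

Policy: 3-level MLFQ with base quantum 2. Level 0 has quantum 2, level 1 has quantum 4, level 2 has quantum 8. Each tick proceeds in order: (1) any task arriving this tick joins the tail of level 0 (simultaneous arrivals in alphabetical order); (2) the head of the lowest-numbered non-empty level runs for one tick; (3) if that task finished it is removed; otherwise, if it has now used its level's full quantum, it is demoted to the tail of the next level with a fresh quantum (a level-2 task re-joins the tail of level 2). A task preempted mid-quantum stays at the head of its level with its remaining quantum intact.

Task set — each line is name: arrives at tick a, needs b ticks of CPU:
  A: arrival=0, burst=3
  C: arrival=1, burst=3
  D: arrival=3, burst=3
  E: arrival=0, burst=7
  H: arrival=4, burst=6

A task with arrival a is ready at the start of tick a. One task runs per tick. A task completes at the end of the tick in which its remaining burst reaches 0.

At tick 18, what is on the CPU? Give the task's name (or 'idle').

running at tick 18 = H

t=0: L0/L1/L2 = AE/-/- → run A
t=1: L0/L1/L2 = AEC/-/- → run A
t=2: L0/L1/L2 = EC/A/- → run E
t=3: L0/L1/L2 = ECD/A/- → run E
t=4: L0/L1/L2 = CDH/AE/- → run C
t=5: L0/L1/L2 = CDH/AE/- → run C
t=6: L0/L1/L2 = DH/AEC/- → run D
t=7: L0/L1/L2 = DH/AEC/- → run D
t=8: L0/L1/L2 = H/AECD/- → run H
t=9: L0/L1/L2 = H/AECD/- → run H
t=10: L0/L1/L2 = -/AECDH/- → run A
t=11: L0/L1/L2 = -/ECDH/- → run E
t=12: L0/L1/L2 = -/ECDH/- → run E
t=13: L0/L1/L2 = -/ECDH/- → run E
t=14: L0/L1/L2 = -/ECDH/- → run E
t=15: L0/L1/L2 = -/CDH/E → run C
t=16: L0/L1/L2 = -/DH/E → run D
t=17: L0/L1/L2 = -/H/E → run H
t=18: L0/L1/L2 = -/H/E → run H
t=19: L0/L1/L2 = -/H/E → run H
t=20: L0/L1/L2 = -/H/E → run H
t=21: L0/L1/L2 = -/-/E → run E
t=22: (idle)
t=23: (idle)
t=24: (idle)
t=25: (idle)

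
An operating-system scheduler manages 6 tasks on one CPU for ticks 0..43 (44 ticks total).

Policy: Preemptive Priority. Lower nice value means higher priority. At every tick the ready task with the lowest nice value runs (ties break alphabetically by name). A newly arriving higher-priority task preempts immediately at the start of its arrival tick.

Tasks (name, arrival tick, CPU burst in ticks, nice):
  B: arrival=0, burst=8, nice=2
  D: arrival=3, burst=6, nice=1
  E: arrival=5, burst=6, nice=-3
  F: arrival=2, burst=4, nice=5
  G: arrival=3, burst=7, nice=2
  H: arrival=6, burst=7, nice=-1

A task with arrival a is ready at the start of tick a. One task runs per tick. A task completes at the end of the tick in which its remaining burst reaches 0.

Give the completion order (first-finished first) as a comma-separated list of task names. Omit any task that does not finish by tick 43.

completion order = E, H, D, B, G, F

t=0: ready={B} → run B
t=1: ready={B} → run B
t=2: ready={B,F} → run B
t=3: ready={B,D,F,G} → run D
t=4: ready={B,D,F,G} → run D
t=5: ready={B,D,E,F,G} → run E
t=6: ready={B,D,E,F,G,H} → run E
t=7: ready={B,D,E,F,G,H} → run E
t=8: ready={B,D,E,F,G,H} → run E
t=9: ready={B,D,E,F,G,H} → run E
t=10: ready={B,D,E,F,G,H} → run E
t=11: ready={B,D,F,G,H} → run H
t=12: ready={B,D,F,G,H} → run H
t=13: ready={B,D,F,G,H} → run H
t=14: ready={B,D,F,G,H} → run H
t=15: ready={B,D,F,G,H} → run H
t=16: ready={B,D,F,G,H} → run H
t=17: ready={B,D,F,G,H} → run H
t=18: ready={B,D,F,G} → run D
t=19: ready={B,D,F,G} → run D
t=20: ready={B,D,F,G} → run D
t=21: ready={B,D,F,G} → run D
t=22: ready={B,F,G} → run B
t=23: ready={B,F,G} → run B
t=24: ready={B,F,G} → run B
t=25: ready={B,F,G} → run B
t=26: ready={B,F,G} → run B
t=27: ready={F,G} → run G
t=28: ready={F,G} → run G
t=29: ready={F,G} → run G
t=30: ready={F,G} → run G
t=31: ready={F,G} → run G
t=32: ready={F,G} → run G
t=33: ready={F,G} → run G
t=34: ready={F} → run F
t=35: ready={F} → run F
t=36: ready={F} → run F
t=37: ready={F} → run F
t=38: (idle)
t=39: (idle)
t=40: (idle)
t=41: (idle)
t=42: (idle)
t=43: (idle)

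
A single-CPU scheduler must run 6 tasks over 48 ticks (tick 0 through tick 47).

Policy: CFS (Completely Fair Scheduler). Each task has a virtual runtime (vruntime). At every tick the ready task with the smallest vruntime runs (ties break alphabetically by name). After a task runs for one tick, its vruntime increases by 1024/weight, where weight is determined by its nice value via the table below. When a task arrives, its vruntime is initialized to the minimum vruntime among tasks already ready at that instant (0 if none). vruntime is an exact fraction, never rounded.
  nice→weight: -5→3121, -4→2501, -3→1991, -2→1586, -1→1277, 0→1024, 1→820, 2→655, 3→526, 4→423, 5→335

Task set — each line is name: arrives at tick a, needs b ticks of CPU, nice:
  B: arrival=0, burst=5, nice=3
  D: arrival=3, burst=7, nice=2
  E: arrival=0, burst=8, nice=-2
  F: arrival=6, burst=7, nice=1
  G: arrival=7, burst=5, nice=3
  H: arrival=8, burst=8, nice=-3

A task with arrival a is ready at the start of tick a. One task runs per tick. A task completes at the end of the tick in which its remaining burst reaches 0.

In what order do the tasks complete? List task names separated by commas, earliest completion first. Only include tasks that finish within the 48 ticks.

t=0: vr[B=0 E=0] → run B
t=1: vr[B=512/263 E=0] → run E
t=2: vr[B=512/263 E=512/793] → run E
t=3: vr[B=512/263 D=1024/793 E=1024/793] → run D
t=4: vr[B=512/263 D=1482752/519415 E=1024/793] → run E
t=5: vr[B=512/263 D=1482752/519415 E=1536/793] → run E
t=6: vr[B=512/263 D=1482752/519415 E=2048/793 F=512/263] → run B
t=7: vr[B=1024/263 D=1482752/519415 E=2048/793 F=512/263 G=512/263] → run F
t=8: vr[B=1024/263 D=1482752/519415 E=2048/793 F=172288/53915 G=512/263 H=512/263] → run G
t=9: vr[B=1024/263 D=1482752/519415 E=2048/793 F=172288/53915 G=1024/263 H=512/263] → run H
t=10: vr[B=1024/263 D=1482752/519415 E=2048/793 F=172288/53915 G=1024/263 H=1288704/523633] → run H
t=11: vr[B=1024/263 D=1482752/519415 E=2048/793 F=172288/53915 G=1024/263 H=1558016/523633] → run E
t=12: vr[B=1024/263 D=1482752/519415 E=2560/793 F=172288/53915 G=1024/263 H=1558016/523633] → run D
t=13: vr[B=1024/263 D=2294784/519415 E=2560/793 F=172288/53915 G=1024/263 H=1558016/523633] → run H
t=14: vr[B=1024/263 D=2294784/519415 E=2560/793 F=172288/53915 G=1024/263 H=1827328/523633] → run F
t=15: vr[B=1024/263 D=2294784/519415 E=2560/793 F=239616/53915 G=1024/263 H=1827328/523633] → run E
t=16: vr[B=1024/263 D=2294784/519415 E=3072/793 F=239616/53915 G=1024/263 H=1827328/523633] → run H
t=17: vr[B=1024/263 D=2294784/519415 E=3072/793 F=239616/53915 G=1024/263 H=2096640/523633] → run E
t=18: vr[B=1024/263 D=2294784/519415 E=3584/793 F=239616/53915 G=1024/263 H=2096640/523633] → run B
t=19: vr[B=1536/263 D=2294784/519415 E=3584/793 F=239616/53915 G=1024/263 H=2096640/523633] → run G
t=20: vr[B=1536/263 D=2294784/519415 E=3584/793 F=239616/53915 G=1536/263 H=2096640/523633] → run H
t=21: vr[B=1536/263 D=2294784/519415 E=3584/793 F=239616/53915 G=1536/263 H=2365952/523633] → run D
t=22: vr[B=1536/263 D=3106816/519415 E=3584/793 F=239616/53915 G=1536/263 H=2365952/523633] → run F
t=23: vr[B=1536/263 D=3106816/519415 E=3584/793 F=306944/53915 G=1536/263 H=2365952/523633] → run H
t=24: vr[B=1536/263 D=3106816/519415 E=3584/793 F=306944/53915 G=1536/263 H=2635264/523633] → run E
t=25: vr[B=1536/263 D=3106816/519415 F=306944/53915 G=1536/263 H=2635264/523633] → run H
t=26: vr[B=1536/263 D=3106816/519415 F=306944/53915 G=1536/263 H=2904576/523633] → run H
t=27: vr[B=1536/263 D=3106816/519415 F=306944/53915 G=1536/263] → run F
t=28: vr[B=1536/263 D=3106816/519415 F=374272/53915 G=1536/263] → run B
t=29: vr[B=2048/263 D=3106816/519415 F=374272/53915 G=1536/263] → run G
t=30: vr[B=2048/263 D=3106816/519415 F=374272/53915 G=2048/263] → run D
t=31: vr[B=2048/263 D=3918848/519415 F=374272/53915 G=2048/263] → run F
t=32: vr[B=2048/263 D=3918848/519415 F=88320/10783 G=2048/263] → run D
t=33: vr[B=2048/263 D=946176/103883 F=88320/10783 G=2048/263] → run B
t=34: vr[D=946176/103883 F=88320/10783 G=2048/263] → run G
t=35: vr[D=946176/103883 F=88320/10783 G=2560/263] → run F
t=36: vr[D=946176/103883 F=508928/53915 G=2560/263] → run D
t=37: vr[D=5542912/519415 F=508928/53915 G=2560/263] → run F
t=38: vr[D=5542912/519415 G=2560/263] → run G
t=39: vr[D=5542912/519415] → run D
t=40: (idle)
t=41: (idle)
t=42: (idle)
t=43: (idle)
t=44: (idle)
t=45: (idle)
t=46: (idle)
t=47: (idle)

completion order = E, H, B, F, G, D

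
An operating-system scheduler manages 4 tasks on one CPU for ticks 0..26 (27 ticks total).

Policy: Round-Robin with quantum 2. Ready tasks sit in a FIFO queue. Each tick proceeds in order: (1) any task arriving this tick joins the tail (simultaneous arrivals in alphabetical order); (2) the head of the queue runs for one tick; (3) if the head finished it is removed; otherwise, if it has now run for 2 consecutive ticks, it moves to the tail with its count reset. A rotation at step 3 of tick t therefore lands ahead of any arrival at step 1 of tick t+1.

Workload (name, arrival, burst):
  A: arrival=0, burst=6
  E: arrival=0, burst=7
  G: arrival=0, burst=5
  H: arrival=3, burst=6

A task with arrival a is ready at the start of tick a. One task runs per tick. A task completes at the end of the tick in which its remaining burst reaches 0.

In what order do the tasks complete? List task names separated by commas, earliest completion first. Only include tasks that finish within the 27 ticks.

completion order = A, G, H, E

t=0: queue=[A,E,G] q_used=0 → run A
t=1: queue=[A,E,G] q_used=1 → run A
t=2: queue=[E,G,A] q_used=0 → run E
t=3: queue=[E,G,A,H] q_used=1 → run E
t=4: queue=[G,A,H,E] q_used=0 → run G
t=5: queue=[G,A,H,E] q_used=1 → run G
t=6: queue=[A,H,E,G] q_used=0 → run A
t=7: queue=[A,H,E,G] q_used=1 → run A
t=8: queue=[H,E,G,A] q_used=0 → run H
t=9: queue=[H,E,G,A] q_used=1 → run H
t=10: queue=[E,G,A,H] q_used=0 → run E
t=11: queue=[E,G,A,H] q_used=1 → run E
t=12: queue=[G,A,H,E] q_used=0 → run G
t=13: queue=[G,A,H,E] q_used=1 → run G
t=14: queue=[A,H,E,G] q_used=0 → run A
t=15: queue=[A,H,E,G] q_used=1 → run A
t=16: queue=[H,E,G] q_used=0 → run H
t=17: queue=[H,E,G] q_used=1 → run H
t=18: queue=[E,G,H] q_used=0 → run E
t=19: queue=[E,G,H] q_used=1 → run E
t=20: queue=[G,H,E] q_used=0 → run G
t=21: queue=[H,E] q_used=0 → run H
t=22: queue=[H,E] q_used=1 → run H
t=23: queue=[E] q_used=0 → run E
t=24: (idle)
t=25: (idle)
t=26: (idle)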